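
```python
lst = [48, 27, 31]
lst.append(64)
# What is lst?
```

[48, 27, 31, 64]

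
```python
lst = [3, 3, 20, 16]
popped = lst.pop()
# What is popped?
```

16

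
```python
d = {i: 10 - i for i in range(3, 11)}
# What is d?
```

{3: 7, 4: 6, 5: 5, 6: 4, 7: 3, 8: 2, 9: 1, 10: 0}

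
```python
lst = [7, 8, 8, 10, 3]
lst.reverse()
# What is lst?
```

[3, 10, 8, 8, 7]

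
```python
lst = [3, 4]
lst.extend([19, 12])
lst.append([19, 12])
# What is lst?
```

After line 1: lst = [3, 4]
After line 2 (extend unpacks [19, 12]): lst = [3, 4, 19, 12]
After line 3 (append adds [19, 12] as single element): lst = [3, 4, 19, 12, [19, 12]]

[3, 4, 19, 12, [19, 12]]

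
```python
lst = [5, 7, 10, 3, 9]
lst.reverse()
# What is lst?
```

[9, 3, 10, 7, 5]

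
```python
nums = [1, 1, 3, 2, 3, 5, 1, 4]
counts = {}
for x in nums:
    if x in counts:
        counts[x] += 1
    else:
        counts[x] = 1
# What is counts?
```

Initial: counts = {}, nums = [1, 1, 3, 2, 3, 5, 1, 4]
See 1: counts = {1: 1}
See 1: counts = {1: 2}
See 3: counts = {1: 2, 3: 1}
See 2: counts = {1: 2, 3: 1, 2: 1}
See 3: counts = {1: 2, 3: 2, 2: 1}
See 5: counts = {1: 2, 3: 2, 2: 1, 5: 1}
See 1: counts = {1: 3, 3: 2, 2: 1, 5: 1}
See 4: counts = {1: 3, 3: 2, 2: 1, 5: 1, 4: 1}

{1: 3, 3: 2, 2: 1, 5: 1, 4: 1}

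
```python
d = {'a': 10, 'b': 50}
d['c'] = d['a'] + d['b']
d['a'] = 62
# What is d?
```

After line 1: d = {'a': 10, 'b': 50}
After line 2 (d['c'] = 10 + 50): d = {'a': 10, 'b': 50, 'c': 60}
After line 3: d = {'a': 62, 'b': 50, 'c': 60}

{'a': 62, 'b': 50, 'c': 60}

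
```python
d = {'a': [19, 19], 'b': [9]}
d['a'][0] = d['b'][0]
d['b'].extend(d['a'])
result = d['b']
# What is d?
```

After line 1: d = {'a': [19, 19], 'b': [9]}
After line 2 (a[0] = b[0] = 9): d = {'a': [9, 19], 'b': [9]}
After line 3 (b.extend(a) appends [9, 19]): d = {'a': [9, 19], 'b': [9, 9, 19]}
After line 4: result = d['b'] = [9, 9, 19]

{'a': [9, 19], 'b': [9, 9, 19]}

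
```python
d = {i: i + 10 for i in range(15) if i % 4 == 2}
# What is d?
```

{2: 12, 6: 16, 10: 20, 14: 24}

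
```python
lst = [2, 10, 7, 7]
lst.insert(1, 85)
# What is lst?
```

[2, 85, 10, 7, 7]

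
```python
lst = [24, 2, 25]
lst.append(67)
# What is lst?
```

[24, 2, 25, 67]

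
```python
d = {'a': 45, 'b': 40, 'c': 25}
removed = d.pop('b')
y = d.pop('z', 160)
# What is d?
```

After line 1: d = {'a': 45, 'b': 40, 'c': 25}
After line 2 (pop 'b' returns 40): d = {'a': 45, 'c': 25}, removed = 40
After line 3 (pop 'z' missing, returns default 160): d = {'a': 45, 'c': 25}, y = 160

{'a': 45, 'c': 25}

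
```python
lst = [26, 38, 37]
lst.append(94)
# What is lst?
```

[26, 38, 37, 94]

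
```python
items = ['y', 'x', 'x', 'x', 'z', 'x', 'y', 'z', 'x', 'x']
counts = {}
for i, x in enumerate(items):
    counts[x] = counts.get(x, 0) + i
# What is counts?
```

Initial: counts = {}, items = ['y', 'x', 'x', 'x', 'z', 'x', 'y', 'z', 'x', 'x']
i=0, x='y': counts = {'y': 0}
i=1, x='x': counts = {'y': 0, 'x': 1}
i=2, x='x': counts = {'y': 0, 'x': 3}
i=3, x='x': counts = {'y': 0, 'x': 6}
i=4, x='z': counts = {'y': 0, 'x': 6, 'z': 4}
i=5, x='x': counts = {'y': 0, 'x': 11, 'z': 4}
i=6, x='y': counts = {'y': 6, 'x': 11, 'z': 4}
i=7, x='z': counts = {'y': 6, 'x': 11, 'z': 11}
i=8, x='x': counts = {'y': 6, 'x': 19, 'z': 11}
i=9, x='x': counts = {'y': 6, 'x': 28, 'z': 11}

{'y': 6, 'x': 28, 'z': 11}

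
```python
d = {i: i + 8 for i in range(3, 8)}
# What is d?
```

{3: 11, 4: 12, 5: 13, 6: 14, 7: 15}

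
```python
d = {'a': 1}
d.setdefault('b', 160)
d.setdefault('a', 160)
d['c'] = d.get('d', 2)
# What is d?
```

After line 1: d = {'a': 1}
After line 2 (setdefault adds 'b'=160): d = {'a': 1, 'b': 160}
After line 3 (setdefault 'a' no-op, already exists): d = {'a': 1, 'b': 160}
After line 4 (get('d', 2) returns default since 'd' not in d): d = {'a': 1, 'b': 160, 'c': 2}

{'a': 1, 'b': 160, 'c': 2}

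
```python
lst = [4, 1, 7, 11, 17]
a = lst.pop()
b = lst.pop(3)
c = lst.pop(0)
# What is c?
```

After line 1: lst = [4, 1, 7, 11, 17]
After line 2 (pop() -> a = 17): lst = [4, 1, 7, 11]
After line 3 (pop(3) -> b = 11): lst = [4, 1, 7]
After line 4 (pop(0) -> c = 4): lst = [1, 7]

4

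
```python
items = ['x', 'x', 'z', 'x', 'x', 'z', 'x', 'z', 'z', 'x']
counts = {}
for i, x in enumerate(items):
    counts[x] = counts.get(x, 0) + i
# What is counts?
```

Initial: counts = {}, items = ['x', 'x', 'z', 'x', 'x', 'z', 'x', 'z', 'z', 'x']
i=0, x='x': counts = {'x': 0}
i=1, x='x': counts = {'x': 1}
i=2, x='z': counts = {'x': 1, 'z': 2}
i=3, x='x': counts = {'x': 4, 'z': 2}
i=4, x='x': counts = {'x': 8, 'z': 2}
i=5, x='z': counts = {'x': 8, 'z': 7}
i=6, x='x': counts = {'x': 14, 'z': 7}
i=7, x='z': counts = {'x': 14, 'z': 14}
i=8, x='z': counts = {'x': 14, 'z': 22}
i=9, x='x': counts = {'x': 23, 'z': 22}

{'x': 23, 'z': 22}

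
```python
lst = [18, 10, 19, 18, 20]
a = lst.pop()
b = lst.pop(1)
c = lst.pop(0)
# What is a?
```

After line 1: lst = [18, 10, 19, 18, 20]
After line 2 (pop() -> a = 20): lst = [18, 10, 19, 18]
After line 3 (pop(1) -> b = 10): lst = [18, 19, 18]
After line 4 (pop(0) -> c = 18): lst = [19, 18]

20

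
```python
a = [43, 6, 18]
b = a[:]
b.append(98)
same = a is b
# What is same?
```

After line 1: a = [43, 6, 18]
After line 2 (b = a[:] is a shallow copy, new object): a = [43, 6, 18], b = [43, 6, 18]
After line 3 (append only mutates b): a = [43, 6, 18], b = [43, 6, 18, 98]
After line 4 (same = a is b; different objects -> False): same = False

False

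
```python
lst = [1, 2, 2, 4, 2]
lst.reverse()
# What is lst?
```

[2, 4, 2, 2, 1]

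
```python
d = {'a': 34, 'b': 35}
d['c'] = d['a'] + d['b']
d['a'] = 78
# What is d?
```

After line 1: d = {'a': 34, 'b': 35}
After line 2 (d['c'] = 34 + 35): d = {'a': 34, 'b': 35, 'c': 69}
After line 3: d = {'a': 78, 'b': 35, 'c': 69}

{'a': 78, 'b': 35, 'c': 69}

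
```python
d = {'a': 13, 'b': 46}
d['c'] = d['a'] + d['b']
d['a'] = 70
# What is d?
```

After line 1: d = {'a': 13, 'b': 46}
After line 2 (d['c'] = 13 + 46): d = {'a': 13, 'b': 46, 'c': 59}
After line 3: d = {'a': 70, 'b': 46, 'c': 59}

{'a': 70, 'b': 46, 'c': 59}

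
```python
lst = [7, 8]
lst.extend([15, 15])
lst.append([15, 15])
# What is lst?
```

After line 1: lst = [7, 8]
After line 2 (extend unpacks [15, 15]): lst = [7, 8, 15, 15]
After line 3 (append adds [15, 15] as single element): lst = [7, 8, 15, 15, [15, 15]]

[7, 8, 15, 15, [15, 15]]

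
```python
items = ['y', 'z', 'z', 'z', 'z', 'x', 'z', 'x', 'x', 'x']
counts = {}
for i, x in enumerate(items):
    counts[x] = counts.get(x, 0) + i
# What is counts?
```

Initial: counts = {}, items = ['y', 'z', 'z', 'z', 'z', 'x', 'z', 'x', 'x', 'x']
i=0, x='y': counts = {'y': 0}
i=1, x='z': counts = {'y': 0, 'z': 1}
i=2, x='z': counts = {'y': 0, 'z': 3}
i=3, x='z': counts = {'y': 0, 'z': 6}
i=4, x='z': counts = {'y': 0, 'z': 10}
i=5, x='x': counts = {'y': 0, 'z': 10, 'x': 5}
i=6, x='z': counts = {'y': 0, 'z': 16, 'x': 5}
i=7, x='x': counts = {'y': 0, 'z': 16, 'x': 12}
i=8, x='x': counts = {'y': 0, 'z': 16, 'x': 20}
i=9, x='x': counts = {'y': 0, 'z': 16, 'x': 29}

{'y': 0, 'z': 16, 'x': 29}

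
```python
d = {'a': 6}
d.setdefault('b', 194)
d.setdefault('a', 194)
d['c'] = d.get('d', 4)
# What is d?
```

After line 1: d = {'a': 6}
After line 2 (setdefault adds 'b'=194): d = {'a': 6, 'b': 194}
After line 3 (setdefault 'a' no-op, already exists): d = {'a': 6, 'b': 194}
After line 4 (get('d', 4) returns default since 'd' not in d): d = {'a': 6, 'b': 194, 'c': 4}

{'a': 6, 'b': 194, 'c': 4}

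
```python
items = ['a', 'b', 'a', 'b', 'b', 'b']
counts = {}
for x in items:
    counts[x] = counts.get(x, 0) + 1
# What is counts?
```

Initial: counts = {}, items = ['a', 'b', 'a', 'b', 'b', 'b']
See 'a': counts = {'a': 1}
See 'b': counts = {'a': 1, 'b': 1}
See 'a': counts = {'a': 2, 'b': 1}
See 'b': counts = {'a': 2, 'b': 2}
See 'b': counts = {'a': 2, 'b': 3}
See 'b': counts = {'a': 2, 'b': 4}

{'a': 2, 'b': 4}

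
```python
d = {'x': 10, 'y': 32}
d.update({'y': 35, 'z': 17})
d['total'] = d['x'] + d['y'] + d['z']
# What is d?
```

After line 1: d = {'x': 10, 'y': 32}
After line 2 (y overwritten, z added): d = {'x': 10, 'y': 35, 'z': 17}
After line 3 (total = 10 + 35 + 17 = 62): d = {'x': 10, 'y': 35, 'z': 17, 'total': 62}

{'x': 10, 'y': 35, 'z': 17, 'total': 62}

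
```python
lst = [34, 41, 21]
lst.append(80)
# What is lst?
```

[34, 41, 21, 80]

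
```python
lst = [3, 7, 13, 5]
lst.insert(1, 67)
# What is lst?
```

[3, 67, 7, 13, 5]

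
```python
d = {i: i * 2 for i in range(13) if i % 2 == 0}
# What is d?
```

{0: 0, 2: 4, 4: 8, 6: 12, 8: 16, 10: 20, 12: 24}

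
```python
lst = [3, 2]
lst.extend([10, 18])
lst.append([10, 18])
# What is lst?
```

After line 1: lst = [3, 2]
After line 2 (extend unpacks [10, 18]): lst = [3, 2, 10, 18]
After line 3 (append adds [10, 18] as single element): lst = [3, 2, 10, 18, [10, 18]]

[3, 2, 10, 18, [10, 18]]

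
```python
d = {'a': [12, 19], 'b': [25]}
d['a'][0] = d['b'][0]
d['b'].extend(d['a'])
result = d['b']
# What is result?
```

After line 1: d = {'a': [12, 19], 'b': [25]}
After line 2 (a[0] = b[0] = 25): d = {'a': [25, 19], 'b': [25]}
After line 3 (b.extend(a) appends [25, 19]): d = {'a': [25, 19], 'b': [25, 25, 19]}
After line 4: result = d['b'] = [25, 25, 19]

[25, 25, 19]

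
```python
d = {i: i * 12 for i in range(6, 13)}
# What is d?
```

{6: 72, 7: 84, 8: 96, 9: 108, 10: 120, 11: 132, 12: 144}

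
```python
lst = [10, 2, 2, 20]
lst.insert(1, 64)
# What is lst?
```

[10, 64, 2, 2, 20]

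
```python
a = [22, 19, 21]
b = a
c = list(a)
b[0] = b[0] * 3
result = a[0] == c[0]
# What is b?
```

After line 1: a = [22, 19, 21]
After line 2 (b = a, alias): a = [22, 19, 21], b = [22, 19, 21]
After line 3 (c = list(a) is a copy, new object): c = [22, 19, 21]
After line 4 (b[0] = 22 * 3 = 66; mutates shared a/b): a = b = [66, 19, 21], c = [22, 19, 21]
After line 5 (a[0] = 66, c[0] = 22; result = False)

[66, 19, 21]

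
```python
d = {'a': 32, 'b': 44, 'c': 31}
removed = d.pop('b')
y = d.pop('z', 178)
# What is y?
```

After line 1: d = {'a': 32, 'b': 44, 'c': 31}
After line 2 (pop 'b' returns 44): d = {'a': 32, 'c': 31}, removed = 44
After line 3 (pop 'z' missing, returns default 178): d = {'a': 32, 'c': 31}, y = 178

178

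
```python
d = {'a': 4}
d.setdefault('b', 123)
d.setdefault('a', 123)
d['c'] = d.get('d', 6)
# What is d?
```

After line 1: d = {'a': 4}
After line 2 (setdefault adds 'b'=123): d = {'a': 4, 'b': 123}
After line 3 (setdefault 'a' no-op, already exists): d = {'a': 4, 'b': 123}
After line 4 (get('d', 6) returns default since 'd' not in d): d = {'a': 4, 'b': 123, 'c': 6}

{'a': 4, 'b': 123, 'c': 6}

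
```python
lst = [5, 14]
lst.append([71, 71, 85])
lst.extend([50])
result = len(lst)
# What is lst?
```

After line 1: lst = [5, 14]
After line 2 (append adds [71, 71, 85] as single element): lst = [5, 14, [71, 71, 85]]
After line 3 (extend unpacks [50], adds 50): lst = [5, 14, [71, 71, 85], 50]
After line 4: result = len(lst) = 4

[5, 14, [71, 71, 85], 50]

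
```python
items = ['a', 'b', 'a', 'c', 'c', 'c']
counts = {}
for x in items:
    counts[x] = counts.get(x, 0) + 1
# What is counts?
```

Initial: counts = {}, items = ['a', 'b', 'a', 'c', 'c', 'c']
See 'a': counts = {'a': 1}
See 'b': counts = {'a': 1, 'b': 1}
See 'a': counts = {'a': 2, 'b': 1}
See 'c': counts = {'a': 2, 'b': 1, 'c': 1}
See 'c': counts = {'a': 2, 'b': 1, 'c': 2}
See 'c': counts = {'a': 2, 'b': 1, 'c': 3}

{'a': 2, 'b': 1, 'c': 3}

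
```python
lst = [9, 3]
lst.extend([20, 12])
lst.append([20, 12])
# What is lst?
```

After line 1: lst = [9, 3]
After line 2 (extend unpacks [20, 12]): lst = [9, 3, 20, 12]
After line 3 (append adds [20, 12] as single element): lst = [9, 3, 20, 12, [20, 12]]

[9, 3, 20, 12, [20, 12]]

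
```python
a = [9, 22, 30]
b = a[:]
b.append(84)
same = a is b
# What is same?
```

After line 1: a = [9, 22, 30]
After line 2 (b = a[:] is a shallow copy, new object): a = [9, 22, 30], b = [9, 22, 30]
After line 3 (append only mutates b): a = [9, 22, 30], b = [9, 22, 30, 84]
After line 4 (same = a is b; different objects -> False): same = False

False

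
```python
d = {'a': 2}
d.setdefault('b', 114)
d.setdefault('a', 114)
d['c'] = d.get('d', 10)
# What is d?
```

After line 1: d = {'a': 2}
After line 2 (setdefault adds 'b'=114): d = {'a': 2, 'b': 114}
After line 3 (setdefault 'a' no-op, already exists): d = {'a': 2, 'b': 114}
After line 4 (get('d', 10) returns default since 'd' not in d): d = {'a': 2, 'b': 114, 'c': 10}

{'a': 2, 'b': 114, 'c': 10}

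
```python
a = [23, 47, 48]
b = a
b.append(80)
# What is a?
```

After line 1: a = [23, 47, 48]
After line 2 (b = a is an alias, same object): a = [23, 47, 48], b = [23, 47, 48]
After line 3 (b.append mutates the shared list): a = [23, 47, 48, 80], b = [23, 47, 48, 80]

[23, 47, 48, 80]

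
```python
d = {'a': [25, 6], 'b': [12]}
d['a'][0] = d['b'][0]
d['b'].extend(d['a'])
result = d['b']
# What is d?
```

After line 1: d = {'a': [25, 6], 'b': [12]}
After line 2 (a[0] = b[0] = 12): d = {'a': [12, 6], 'b': [12]}
After line 3 (b.extend(a) appends [12, 6]): d = {'a': [12, 6], 'b': [12, 12, 6]}
After line 4: result = d['b'] = [12, 12, 6]

{'a': [12, 6], 'b': [12, 12, 6]}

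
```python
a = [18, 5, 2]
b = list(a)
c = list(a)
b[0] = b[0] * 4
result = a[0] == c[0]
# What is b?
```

After line 1: a = [18, 5, 2]
After line 2 (b = list(a), copy): a = [18, 5, 2], b = [18, 5, 2]
After line 3 (c = list(a) is a copy, new object): c = [18, 5, 2]
After line 4 (b[0] = 18 * 4 = 72; only b mutates (copy)): a = [18, 5, 2], b = [72, 5, 2], c = [18, 5, 2]
After line 5 (a[0] = 18, c[0] = 18; result = True)

[72, 5, 2]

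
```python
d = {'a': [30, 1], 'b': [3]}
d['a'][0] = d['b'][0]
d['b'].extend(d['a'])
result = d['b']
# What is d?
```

After line 1: d = {'a': [30, 1], 'b': [3]}
After line 2 (a[0] = b[0] = 3): d = {'a': [3, 1], 'b': [3]}
After line 3 (b.extend(a) appends [3, 1]): d = {'a': [3, 1], 'b': [3, 3, 1]}
After line 4: result = d['b'] = [3, 3, 1]

{'a': [3, 1], 'b': [3, 3, 1]}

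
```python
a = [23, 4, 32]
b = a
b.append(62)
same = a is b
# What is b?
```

After line 1: a = [23, 4, 32]
After line 2 (b = a is an alias, same object): a = [23, 4, 32], b = [23, 4, 32]
After line 3 (b.append mutates the shared list): a = [23, 4, 32, 62], b = [23, 4, 32, 62]
After line 4 (same = a is b; same object -> True): same = True

[23, 4, 32, 62]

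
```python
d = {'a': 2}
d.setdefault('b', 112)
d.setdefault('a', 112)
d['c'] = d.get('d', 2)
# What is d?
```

After line 1: d = {'a': 2}
After line 2 (setdefault adds 'b'=112): d = {'a': 2, 'b': 112}
After line 3 (setdefault 'a' no-op, already exists): d = {'a': 2, 'b': 112}
After line 4 (get('d', 2) returns default since 'd' not in d): d = {'a': 2, 'b': 112, 'c': 2}

{'a': 2, 'b': 112, 'c': 2}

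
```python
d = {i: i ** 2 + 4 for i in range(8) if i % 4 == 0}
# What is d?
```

{0: 4, 4: 20}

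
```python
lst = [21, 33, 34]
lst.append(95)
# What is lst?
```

[21, 33, 34, 95]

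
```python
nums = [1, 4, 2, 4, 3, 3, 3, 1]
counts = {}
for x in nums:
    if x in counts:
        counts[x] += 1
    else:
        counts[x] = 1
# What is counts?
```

Initial: counts = {}, nums = [1, 4, 2, 4, 3, 3, 3, 1]
See 1: counts = {1: 1}
See 4: counts = {1: 1, 4: 1}
See 2: counts = {1: 1, 4: 1, 2: 1}
See 4: counts = {1: 1, 4: 2, 2: 1}
See 3: counts = {1: 1, 4: 2, 2: 1, 3: 1}
See 3: counts = {1: 1, 4: 2, 2: 1, 3: 2}
See 3: counts = {1: 1, 4: 2, 2: 1, 3: 3}
See 1: counts = {1: 2, 4: 2, 2: 1, 3: 3}

{1: 2, 4: 2, 2: 1, 3: 3}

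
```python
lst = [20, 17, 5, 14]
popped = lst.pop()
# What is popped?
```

14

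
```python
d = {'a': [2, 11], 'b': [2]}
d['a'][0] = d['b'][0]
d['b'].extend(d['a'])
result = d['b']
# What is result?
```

After line 1: d = {'a': [2, 11], 'b': [2]}
After line 2 (a[0] = b[0] = 2): d = {'a': [2, 11], 'b': [2]}
After line 3 (b.extend(a) appends [2, 11]): d = {'a': [2, 11], 'b': [2, 2, 11]}
After line 4: result = d['b'] = [2, 2, 11]

[2, 2, 11]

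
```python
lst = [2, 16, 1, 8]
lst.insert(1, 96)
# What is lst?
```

[2, 96, 16, 1, 8]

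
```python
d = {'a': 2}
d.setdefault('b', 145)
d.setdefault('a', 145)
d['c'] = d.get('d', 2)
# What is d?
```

After line 1: d = {'a': 2}
After line 2 (setdefault adds 'b'=145): d = {'a': 2, 'b': 145}
After line 3 (setdefault 'a' no-op, already exists): d = {'a': 2, 'b': 145}
After line 4 (get('d', 2) returns default since 'd' not in d): d = {'a': 2, 'b': 145, 'c': 2}

{'a': 2, 'b': 145, 'c': 2}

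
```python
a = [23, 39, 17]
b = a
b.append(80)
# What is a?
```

After line 1: a = [23, 39, 17]
After line 2 (b = a is an alias, same object): a = [23, 39, 17], b = [23, 39, 17]
After line 3 (b.append mutates the shared list): a = [23, 39, 17, 80], b = [23, 39, 17, 80]

[23, 39, 17, 80]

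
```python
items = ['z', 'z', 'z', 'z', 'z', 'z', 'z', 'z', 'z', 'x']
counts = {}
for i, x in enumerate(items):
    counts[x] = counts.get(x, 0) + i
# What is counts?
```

Initial: counts = {}, items = ['z', 'z', 'z', 'z', 'z', 'z', 'z', 'z', 'z', 'x']
i=0, x='z': counts = {'z': 0}
i=1, x='z': counts = {'z': 1}
i=2, x='z': counts = {'z': 3}
i=3, x='z': counts = {'z': 6}
i=4, x='z': counts = {'z': 10}
i=5, x='z': counts = {'z': 15}
i=6, x='z': counts = {'z': 21}
i=7, x='z': counts = {'z': 28}
i=8, x='z': counts = {'z': 36}
i=9, x='x': counts = {'z': 36, 'x': 9}

{'z': 36, 'x': 9}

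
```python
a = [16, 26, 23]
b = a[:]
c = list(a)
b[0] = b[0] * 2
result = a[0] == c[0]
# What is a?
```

After line 1: a = [16, 26, 23]
After line 2 (b = a[:], copy): a = [16, 26, 23], b = [16, 26, 23]
After line 3 (c = list(a) is a copy, new object): c = [16, 26, 23]
After line 4 (b[0] = 16 * 2 = 32; only b mutates (copy)): a = [16, 26, 23], b = [32, 26, 23], c = [16, 26, 23]
After line 5 (a[0] = 16, c[0] = 16; result = True)

[16, 26, 23]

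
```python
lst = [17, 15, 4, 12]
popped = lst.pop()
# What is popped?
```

12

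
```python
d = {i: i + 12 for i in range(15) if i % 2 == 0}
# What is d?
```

{0: 12, 2: 14, 4: 16, 6: 18, 8: 20, 10: 22, 12: 24, 14: 26}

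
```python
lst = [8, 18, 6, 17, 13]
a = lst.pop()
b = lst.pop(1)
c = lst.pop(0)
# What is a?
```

After line 1: lst = [8, 18, 6, 17, 13]
After line 2 (pop() -> a = 13): lst = [8, 18, 6, 17]
After line 3 (pop(1) -> b = 18): lst = [8, 6, 17]
After line 4 (pop(0) -> c = 8): lst = [6, 17]

13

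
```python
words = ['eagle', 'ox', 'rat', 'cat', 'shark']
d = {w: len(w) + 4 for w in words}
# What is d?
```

{'eagle': 9, 'ox': 6, 'rat': 7, 'cat': 7, 'shark': 9}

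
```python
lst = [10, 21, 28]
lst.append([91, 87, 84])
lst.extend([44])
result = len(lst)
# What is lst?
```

After line 1: lst = [10, 21, 28]
After line 2 (append adds [91, 87, 84] as single element): lst = [10, 21, 28, [91, 87, 84]]
After line 3 (extend unpacks [44], adds 44): lst = [10, 21, 28, [91, 87, 84], 44]
After line 4: result = len(lst) = 5

[10, 21, 28, [91, 87, 84], 44]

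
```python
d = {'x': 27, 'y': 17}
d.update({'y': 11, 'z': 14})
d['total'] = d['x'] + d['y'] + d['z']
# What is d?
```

After line 1: d = {'x': 27, 'y': 17}
After line 2 (y overwritten, z added): d = {'x': 27, 'y': 11, 'z': 14}
After line 3 (total = 27 + 11 + 14 = 52): d = {'x': 27, 'y': 11, 'z': 14, 'total': 52}

{'x': 27, 'y': 11, 'z': 14, 'total': 52}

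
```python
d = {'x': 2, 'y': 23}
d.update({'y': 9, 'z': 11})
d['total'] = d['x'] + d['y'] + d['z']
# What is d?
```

After line 1: d = {'x': 2, 'y': 23}
After line 2 (y overwritten, z added): d = {'x': 2, 'y': 9, 'z': 11}
After line 3 (total = 2 + 9 + 11 = 22): d = {'x': 2, 'y': 9, 'z': 11, 'total': 22}

{'x': 2, 'y': 9, 'z': 11, 'total': 22}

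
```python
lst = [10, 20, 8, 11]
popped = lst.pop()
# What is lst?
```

[10, 20, 8]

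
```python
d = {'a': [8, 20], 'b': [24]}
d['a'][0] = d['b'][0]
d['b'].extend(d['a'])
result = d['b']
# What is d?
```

After line 1: d = {'a': [8, 20], 'b': [24]}
After line 2 (a[0] = b[0] = 24): d = {'a': [24, 20], 'b': [24]}
After line 3 (b.extend(a) appends [24, 20]): d = {'a': [24, 20], 'b': [24, 24, 20]}
After line 4: result = d['b'] = [24, 24, 20]

{'a': [24, 20], 'b': [24, 24, 20]}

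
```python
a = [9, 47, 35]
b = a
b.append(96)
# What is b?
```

After line 1: a = [9, 47, 35]
After line 2 (b = a is an alias, same object): a = [9, 47, 35], b = [9, 47, 35]
After line 3 (b.append mutates the shared list): a = [9, 47, 35, 96], b = [9, 47, 35, 96]

[9, 47, 35, 96]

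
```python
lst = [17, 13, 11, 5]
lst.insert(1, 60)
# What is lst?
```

[17, 60, 13, 11, 5]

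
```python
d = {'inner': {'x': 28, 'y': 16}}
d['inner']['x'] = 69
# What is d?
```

After line 1: d = {'inner': {'x': 28, 'y': 16}}
After line 2 (inner x overwritten): d = {'inner': {'x': 69, 'y': 16}}

{'inner': {'x': 69, 'y': 16}}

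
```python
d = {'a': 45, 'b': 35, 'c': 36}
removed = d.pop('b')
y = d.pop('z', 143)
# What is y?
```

After line 1: d = {'a': 45, 'b': 35, 'c': 36}
After line 2 (pop 'b' returns 35): d = {'a': 45, 'c': 36}, removed = 35
After line 3 (pop 'z' missing, returns default 143): d = {'a': 45, 'c': 36}, y = 143

143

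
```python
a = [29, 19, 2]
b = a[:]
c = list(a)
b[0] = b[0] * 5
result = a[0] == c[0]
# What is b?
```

After line 1: a = [29, 19, 2]
After line 2 (b = a[:], copy): a = [29, 19, 2], b = [29, 19, 2]
After line 3 (c = list(a) is a copy, new object): c = [29, 19, 2]
After line 4 (b[0] = 29 * 5 = 145; only b mutates (copy)): a = [29, 19, 2], b = [145, 19, 2], c = [29, 19, 2]
After line 5 (a[0] = 29, c[0] = 29; result = True)

[145, 19, 2]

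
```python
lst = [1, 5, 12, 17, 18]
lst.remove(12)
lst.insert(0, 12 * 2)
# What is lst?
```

After line 1: lst = [1, 5, 12, 17, 18]
After line 2 (remove first 12): lst = [1, 5, 17, 18]
After line 3 (insert 24 at index 0): lst = [24, 1, 5, 17, 18]

[24, 1, 5, 17, 18]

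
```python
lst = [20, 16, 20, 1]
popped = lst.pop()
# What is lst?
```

[20, 16, 20]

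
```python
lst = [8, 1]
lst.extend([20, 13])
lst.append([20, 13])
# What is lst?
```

After line 1: lst = [8, 1]
After line 2 (extend unpacks [20, 13]): lst = [8, 1, 20, 13]
After line 3 (append adds [20, 13] as single element): lst = [8, 1, 20, 13, [20, 13]]

[8, 1, 20, 13, [20, 13]]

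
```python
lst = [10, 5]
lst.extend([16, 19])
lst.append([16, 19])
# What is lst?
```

After line 1: lst = [10, 5]
After line 2 (extend unpacks [16, 19]): lst = [10, 5, 16, 19]
After line 3 (append adds [16, 19] as single element): lst = [10, 5, 16, 19, [16, 19]]

[10, 5, 16, 19, [16, 19]]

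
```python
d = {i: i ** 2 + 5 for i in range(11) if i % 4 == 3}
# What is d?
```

{3: 14, 7: 54}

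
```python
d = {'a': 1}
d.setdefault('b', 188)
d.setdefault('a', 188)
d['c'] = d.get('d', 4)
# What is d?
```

After line 1: d = {'a': 1}
After line 2 (setdefault adds 'b'=188): d = {'a': 1, 'b': 188}
After line 3 (setdefault 'a' no-op, already exists): d = {'a': 1, 'b': 188}
After line 4 (get('d', 4) returns default since 'd' not in d): d = {'a': 1, 'b': 188, 'c': 4}

{'a': 1, 'b': 188, 'c': 4}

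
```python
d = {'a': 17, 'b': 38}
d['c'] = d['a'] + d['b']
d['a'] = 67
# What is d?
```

After line 1: d = {'a': 17, 'b': 38}
After line 2 (d['c'] = 17 + 38): d = {'a': 17, 'b': 38, 'c': 55}
After line 3: d = {'a': 67, 'b': 38, 'c': 55}

{'a': 67, 'b': 38, 'c': 55}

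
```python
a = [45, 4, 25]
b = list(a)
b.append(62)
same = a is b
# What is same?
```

After line 1: a = [45, 4, 25]
After line 2 (b = list(a) is a shallow copy, new object): a = [45, 4, 25], b = [45, 4, 25]
After line 3 (append only mutates b): a = [45, 4, 25], b = [45, 4, 25, 62]
After line 4 (same = a is b; different objects -> False): same = False

False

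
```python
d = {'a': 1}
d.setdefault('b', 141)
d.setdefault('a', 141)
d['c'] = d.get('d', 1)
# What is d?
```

After line 1: d = {'a': 1}
After line 2 (setdefault adds 'b'=141): d = {'a': 1, 'b': 141}
After line 3 (setdefault 'a' no-op, already exists): d = {'a': 1, 'b': 141}
After line 4 (get('d', 1) returns default since 'd' not in d): d = {'a': 1, 'b': 141, 'c': 1}

{'a': 1, 'b': 141, 'c': 1}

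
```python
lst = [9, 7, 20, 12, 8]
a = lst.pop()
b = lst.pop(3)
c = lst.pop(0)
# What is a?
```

After line 1: lst = [9, 7, 20, 12, 8]
After line 2 (pop() -> a = 8): lst = [9, 7, 20, 12]
After line 3 (pop(3) -> b = 12): lst = [9, 7, 20]
After line 4 (pop(0) -> c = 9): lst = [7, 20]

8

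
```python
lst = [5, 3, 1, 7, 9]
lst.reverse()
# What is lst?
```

[9, 7, 1, 3, 5]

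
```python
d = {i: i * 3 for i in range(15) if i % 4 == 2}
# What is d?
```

{2: 6, 6: 18, 10: 30, 14: 42}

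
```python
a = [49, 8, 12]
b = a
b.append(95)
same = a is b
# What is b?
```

After line 1: a = [49, 8, 12]
After line 2 (b = a is an alias, same object): a = [49, 8, 12], b = [49, 8, 12]
After line 3 (b.append mutates the shared list): a = [49, 8, 12, 95], b = [49, 8, 12, 95]
After line 4 (same = a is b; same object -> True): same = True

[49, 8, 12, 95]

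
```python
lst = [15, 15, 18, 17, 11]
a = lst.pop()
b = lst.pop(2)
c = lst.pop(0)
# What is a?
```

After line 1: lst = [15, 15, 18, 17, 11]
After line 2 (pop() -> a = 11): lst = [15, 15, 18, 17]
After line 3 (pop(2) -> b = 18): lst = [15, 15, 17]
After line 4 (pop(0) -> c = 15): lst = [15, 17]

11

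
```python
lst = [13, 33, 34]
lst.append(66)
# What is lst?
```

[13, 33, 34, 66]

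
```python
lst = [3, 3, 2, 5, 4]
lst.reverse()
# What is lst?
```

[4, 5, 2, 3, 3]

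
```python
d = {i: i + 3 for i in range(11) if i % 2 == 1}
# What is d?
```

{1: 4, 3: 6, 5: 8, 7: 10, 9: 12}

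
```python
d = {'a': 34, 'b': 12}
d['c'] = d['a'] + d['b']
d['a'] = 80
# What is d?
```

After line 1: d = {'a': 34, 'b': 12}
After line 2 (d['c'] = 34 + 12): d = {'a': 34, 'b': 12, 'c': 46}
After line 3: d = {'a': 80, 'b': 12, 'c': 46}

{'a': 80, 'b': 12, 'c': 46}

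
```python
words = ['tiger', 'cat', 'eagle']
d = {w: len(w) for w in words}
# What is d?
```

{'tiger': 5, 'cat': 3, 'eagle': 5}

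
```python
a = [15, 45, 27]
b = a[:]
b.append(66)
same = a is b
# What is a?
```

After line 1: a = [15, 45, 27]
After line 2 (b = a[:] is a shallow copy, new object): a = [15, 45, 27], b = [15, 45, 27]
After line 3 (append only mutates b): a = [15, 45, 27], b = [15, 45, 27, 66]
After line 4 (same = a is b; different objects -> False): same = False

[15, 45, 27]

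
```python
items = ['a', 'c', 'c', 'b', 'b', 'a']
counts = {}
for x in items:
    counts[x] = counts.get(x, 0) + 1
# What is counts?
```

Initial: counts = {}, items = ['a', 'c', 'c', 'b', 'b', 'a']
See 'a': counts = {'a': 1}
See 'c': counts = {'a': 1, 'c': 1}
See 'c': counts = {'a': 1, 'c': 2}
See 'b': counts = {'a': 1, 'c': 2, 'b': 1}
See 'b': counts = {'a': 1, 'c': 2, 'b': 2}
See 'a': counts = {'a': 2, 'c': 2, 'b': 2}

{'a': 2, 'c': 2, 'b': 2}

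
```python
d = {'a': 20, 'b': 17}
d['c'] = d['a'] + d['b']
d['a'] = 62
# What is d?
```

After line 1: d = {'a': 20, 'b': 17}
After line 2 (d['c'] = 20 + 17): d = {'a': 20, 'b': 17, 'c': 37}
After line 3: d = {'a': 62, 'b': 17, 'c': 37}

{'a': 62, 'b': 17, 'c': 37}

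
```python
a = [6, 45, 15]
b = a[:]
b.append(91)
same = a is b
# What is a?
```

After line 1: a = [6, 45, 15]
After line 2 (b = a[:] is a shallow copy, new object): a = [6, 45, 15], b = [6, 45, 15]
After line 3 (append only mutates b): a = [6, 45, 15], b = [6, 45, 15, 91]
After line 4 (same = a is b; different objects -> False): same = False

[6, 45, 15]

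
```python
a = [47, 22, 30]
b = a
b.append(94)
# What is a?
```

After line 1: a = [47, 22, 30]
After line 2 (b = a is an alias, same object): a = [47, 22, 30], b = [47, 22, 30]
After line 3 (b.append mutates the shared list): a = [47, 22, 30, 94], b = [47, 22, 30, 94]

[47, 22, 30, 94]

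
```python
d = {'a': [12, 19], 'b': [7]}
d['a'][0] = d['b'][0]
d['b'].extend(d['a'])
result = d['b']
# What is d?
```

After line 1: d = {'a': [12, 19], 'b': [7]}
After line 2 (a[0] = b[0] = 7): d = {'a': [7, 19], 'b': [7]}
After line 3 (b.extend(a) appends [7, 19]): d = {'a': [7, 19], 'b': [7, 7, 19]}
After line 4: result = d['b'] = [7, 7, 19]

{'a': [7, 19], 'b': [7, 7, 19]}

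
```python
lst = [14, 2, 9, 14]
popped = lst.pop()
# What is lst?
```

[14, 2, 9]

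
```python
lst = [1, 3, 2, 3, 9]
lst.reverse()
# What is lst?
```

[9, 3, 2, 3, 1]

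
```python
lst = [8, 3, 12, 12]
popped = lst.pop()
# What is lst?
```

[8, 3, 12]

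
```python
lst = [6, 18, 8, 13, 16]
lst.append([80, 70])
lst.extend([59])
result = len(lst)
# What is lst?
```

After line 1: lst = [6, 18, 8, 13, 16]
After line 2 (append adds [80, 70] as single element): lst = [6, 18, 8, 13, 16, [80, 70]]
After line 3 (extend unpacks [59], adds 59): lst = [6, 18, 8, 13, 16, [80, 70], 59]
After line 4: result = len(lst) = 7

[6, 18, 8, 13, 16, [80, 70], 59]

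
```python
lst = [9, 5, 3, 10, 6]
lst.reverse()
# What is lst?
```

[6, 10, 3, 5, 9]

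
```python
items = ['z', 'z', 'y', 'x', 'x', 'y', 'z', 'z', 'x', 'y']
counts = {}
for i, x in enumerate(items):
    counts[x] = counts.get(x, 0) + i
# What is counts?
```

Initial: counts = {}, items = ['z', 'z', 'y', 'x', 'x', 'y', 'z', 'z', 'x', 'y']
i=0, x='z': counts = {'z': 0}
i=1, x='z': counts = {'z': 1}
i=2, x='y': counts = {'z': 1, 'y': 2}
i=3, x='x': counts = {'z': 1, 'y': 2, 'x': 3}
i=4, x='x': counts = {'z': 1, 'y': 2, 'x': 7}
i=5, x='y': counts = {'z': 1, 'y': 7, 'x': 7}
i=6, x='z': counts = {'z': 7, 'y': 7, 'x': 7}
i=7, x='z': counts = {'z': 14, 'y': 7, 'x': 7}
i=8, x='x': counts = {'z': 14, 'y': 7, 'x': 15}
i=9, x='y': counts = {'z': 14, 'y': 16, 'x': 15}

{'z': 14, 'y': 16, 'x': 15}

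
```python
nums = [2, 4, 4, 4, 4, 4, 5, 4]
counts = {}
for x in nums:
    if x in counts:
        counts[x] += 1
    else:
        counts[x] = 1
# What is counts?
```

Initial: counts = {}, nums = [2, 4, 4, 4, 4, 4, 5, 4]
See 2: counts = {2: 1}
See 4: counts = {2: 1, 4: 1}
See 4: counts = {2: 1, 4: 2}
See 4: counts = {2: 1, 4: 3}
See 4: counts = {2: 1, 4: 4}
See 4: counts = {2: 1, 4: 5}
See 5: counts = {2: 1, 4: 5, 5: 1}
See 4: counts = {2: 1, 4: 6, 5: 1}

{2: 1, 4: 6, 5: 1}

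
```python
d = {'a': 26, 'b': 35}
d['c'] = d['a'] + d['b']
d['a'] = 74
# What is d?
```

After line 1: d = {'a': 26, 'b': 35}
After line 2 (d['c'] = 26 + 35): d = {'a': 26, 'b': 35, 'c': 61}
After line 3: d = {'a': 74, 'b': 35, 'c': 61}

{'a': 74, 'b': 35, 'c': 61}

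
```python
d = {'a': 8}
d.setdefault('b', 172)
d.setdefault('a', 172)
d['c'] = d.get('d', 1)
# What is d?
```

After line 1: d = {'a': 8}
After line 2 (setdefault adds 'b'=172): d = {'a': 8, 'b': 172}
After line 3 (setdefault 'a' no-op, already exists): d = {'a': 8, 'b': 172}
After line 4 (get('d', 1) returns default since 'd' not in d): d = {'a': 8, 'b': 172, 'c': 1}

{'a': 8, 'b': 172, 'c': 1}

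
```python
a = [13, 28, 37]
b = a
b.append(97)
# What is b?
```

After line 1: a = [13, 28, 37]
After line 2 (b = a is an alias, same object): a = [13, 28, 37], b = [13, 28, 37]
After line 3 (b.append mutates the shared list): a = [13, 28, 37, 97], b = [13, 28, 37, 97]

[13, 28, 37, 97]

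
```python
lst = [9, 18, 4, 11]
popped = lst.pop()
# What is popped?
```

11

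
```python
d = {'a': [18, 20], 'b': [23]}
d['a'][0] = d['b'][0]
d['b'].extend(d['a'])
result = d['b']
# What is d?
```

After line 1: d = {'a': [18, 20], 'b': [23]}
After line 2 (a[0] = b[0] = 23): d = {'a': [23, 20], 'b': [23]}
After line 3 (b.extend(a) appends [23, 20]): d = {'a': [23, 20], 'b': [23, 23, 20]}
After line 4: result = d['b'] = [23, 23, 20]

{'a': [23, 20], 'b': [23, 23, 20]}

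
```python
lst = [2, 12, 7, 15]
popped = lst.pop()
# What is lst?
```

[2, 12, 7]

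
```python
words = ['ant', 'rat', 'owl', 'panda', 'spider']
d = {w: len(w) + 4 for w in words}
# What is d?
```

{'ant': 7, 'rat': 7, 'owl': 7, 'panda': 9, 'spider': 10}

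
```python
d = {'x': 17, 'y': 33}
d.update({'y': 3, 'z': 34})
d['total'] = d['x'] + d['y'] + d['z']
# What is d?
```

After line 1: d = {'x': 17, 'y': 33}
After line 2 (y overwritten, z added): d = {'x': 17, 'y': 3, 'z': 34}
After line 3 (total = 17 + 3 + 34 = 54): d = {'x': 17, 'y': 3, 'z': 34, 'total': 54}

{'x': 17, 'y': 3, 'z': 34, 'total': 54}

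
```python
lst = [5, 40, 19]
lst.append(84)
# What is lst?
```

[5, 40, 19, 84]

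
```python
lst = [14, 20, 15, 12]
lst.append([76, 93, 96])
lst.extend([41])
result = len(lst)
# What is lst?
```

After line 1: lst = [14, 20, 15, 12]
After line 2 (append adds [76, 93, 96] as single element): lst = [14, 20, 15, 12, [76, 93, 96]]
After line 3 (extend unpacks [41], adds 41): lst = [14, 20, 15, 12, [76, 93, 96], 41]
After line 4: result = len(lst) = 6

[14, 20, 15, 12, [76, 93, 96], 41]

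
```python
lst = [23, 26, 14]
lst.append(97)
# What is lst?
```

[23, 26, 14, 97]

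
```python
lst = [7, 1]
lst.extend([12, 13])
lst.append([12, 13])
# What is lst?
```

After line 1: lst = [7, 1]
After line 2 (extend unpacks [12, 13]): lst = [7, 1, 12, 13]
After line 3 (append adds [12, 13] as single element): lst = [7, 1, 12, 13, [12, 13]]

[7, 1, 12, 13, [12, 13]]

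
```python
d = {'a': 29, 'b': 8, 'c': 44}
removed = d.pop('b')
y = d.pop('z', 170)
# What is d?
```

After line 1: d = {'a': 29, 'b': 8, 'c': 44}
After line 2 (pop 'b' returns 8): d = {'a': 29, 'c': 44}, removed = 8
After line 3 (pop 'z' missing, returns default 170): d = {'a': 29, 'c': 44}, y = 170

{'a': 29, 'c': 44}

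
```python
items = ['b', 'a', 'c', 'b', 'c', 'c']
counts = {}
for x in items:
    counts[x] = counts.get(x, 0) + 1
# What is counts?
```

Initial: counts = {}, items = ['b', 'a', 'c', 'b', 'c', 'c']
See 'b': counts = {'b': 1}
See 'a': counts = {'b': 1, 'a': 1}
See 'c': counts = {'b': 1, 'a': 1, 'c': 1}
See 'b': counts = {'b': 2, 'a': 1, 'c': 1}
See 'c': counts = {'b': 2, 'a': 1, 'c': 2}
See 'c': counts = {'b': 2, 'a': 1, 'c': 3}

{'b': 2, 'a': 1, 'c': 3}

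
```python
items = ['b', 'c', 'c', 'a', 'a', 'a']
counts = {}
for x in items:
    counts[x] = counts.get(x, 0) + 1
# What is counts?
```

Initial: counts = {}, items = ['b', 'c', 'c', 'a', 'a', 'a']
See 'b': counts = {'b': 1}
See 'c': counts = {'b': 1, 'c': 1}
See 'c': counts = {'b': 1, 'c': 2}
See 'a': counts = {'b': 1, 'c': 2, 'a': 1}
See 'a': counts = {'b': 1, 'c': 2, 'a': 2}
See 'a': counts = {'b': 1, 'c': 2, 'a': 3}

{'b': 1, 'c': 2, 'a': 3}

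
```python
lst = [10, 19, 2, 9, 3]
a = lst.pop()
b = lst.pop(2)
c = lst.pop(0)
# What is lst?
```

After line 1: lst = [10, 19, 2, 9, 3]
After line 2 (pop() -> a = 3): lst = [10, 19, 2, 9]
After line 3 (pop(2) -> b = 2): lst = [10, 19, 9]
After line 4 (pop(0) -> c = 10): lst = [19, 9]

[19, 9]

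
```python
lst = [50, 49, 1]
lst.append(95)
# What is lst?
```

[50, 49, 1, 95]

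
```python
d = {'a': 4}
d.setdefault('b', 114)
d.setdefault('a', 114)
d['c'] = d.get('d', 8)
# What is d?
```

After line 1: d = {'a': 4}
After line 2 (setdefault adds 'b'=114): d = {'a': 4, 'b': 114}
After line 3 (setdefault 'a' no-op, already exists): d = {'a': 4, 'b': 114}
After line 4 (get('d', 8) returns default since 'd' not in d): d = {'a': 4, 'b': 114, 'c': 8}

{'a': 4, 'b': 114, 'c': 8}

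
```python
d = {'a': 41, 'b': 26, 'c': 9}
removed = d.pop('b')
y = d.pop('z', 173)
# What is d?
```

After line 1: d = {'a': 41, 'b': 26, 'c': 9}
After line 2 (pop 'b' returns 26): d = {'a': 41, 'c': 9}, removed = 26
After line 3 (pop 'z' missing, returns default 173): d = {'a': 41, 'c': 9}, y = 173

{'a': 41, 'c': 9}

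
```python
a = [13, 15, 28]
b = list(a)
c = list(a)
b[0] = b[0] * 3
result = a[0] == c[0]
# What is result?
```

After line 1: a = [13, 15, 28]
After line 2 (b = list(a), copy): a = [13, 15, 28], b = [13, 15, 28]
After line 3 (c = list(a) is a copy, new object): c = [13, 15, 28]
After line 4 (b[0] = 13 * 3 = 39; only b mutates (copy)): a = [13, 15, 28], b = [39, 15, 28], c = [13, 15, 28]
After line 5 (a[0] = 13, c[0] = 13; result = True)

True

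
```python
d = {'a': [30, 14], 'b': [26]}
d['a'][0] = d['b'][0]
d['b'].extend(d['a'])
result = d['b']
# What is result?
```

After line 1: d = {'a': [30, 14], 'b': [26]}
After line 2 (a[0] = b[0] = 26): d = {'a': [26, 14], 'b': [26]}
After line 3 (b.extend(a) appends [26, 14]): d = {'a': [26, 14], 'b': [26, 26, 14]}
After line 4: result = d['b'] = [26, 26, 14]

[26, 26, 14]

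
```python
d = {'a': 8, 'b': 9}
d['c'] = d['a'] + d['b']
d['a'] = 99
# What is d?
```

After line 1: d = {'a': 8, 'b': 9}
After line 2 (d['c'] = 8 + 9): d = {'a': 8, 'b': 9, 'c': 17}
After line 3: d = {'a': 99, 'b': 9, 'c': 17}

{'a': 99, 'b': 9, 'c': 17}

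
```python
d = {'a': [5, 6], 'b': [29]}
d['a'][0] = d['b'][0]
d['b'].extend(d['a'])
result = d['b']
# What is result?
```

After line 1: d = {'a': [5, 6], 'b': [29]}
After line 2 (a[0] = b[0] = 29): d = {'a': [29, 6], 'b': [29]}
After line 3 (b.extend(a) appends [29, 6]): d = {'a': [29, 6], 'b': [29, 29, 6]}
After line 4: result = d['b'] = [29, 29, 6]

[29, 29, 6]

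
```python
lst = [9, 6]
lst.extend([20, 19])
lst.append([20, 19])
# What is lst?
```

After line 1: lst = [9, 6]
After line 2 (extend unpacks [20, 19]): lst = [9, 6, 20, 19]
After line 3 (append adds [20, 19] as single element): lst = [9, 6, 20, 19, [20, 19]]

[9, 6, 20, 19, [20, 19]]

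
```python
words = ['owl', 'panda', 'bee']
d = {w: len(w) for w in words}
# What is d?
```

{'owl': 3, 'panda': 5, 'bee': 3}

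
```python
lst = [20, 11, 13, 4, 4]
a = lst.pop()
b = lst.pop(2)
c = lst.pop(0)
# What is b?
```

After line 1: lst = [20, 11, 13, 4, 4]
After line 2 (pop() -> a = 4): lst = [20, 11, 13, 4]
After line 3 (pop(2) -> b = 13): lst = [20, 11, 4]
After line 4 (pop(0) -> c = 20): lst = [11, 4]

13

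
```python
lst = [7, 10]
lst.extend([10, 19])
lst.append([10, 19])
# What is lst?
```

After line 1: lst = [7, 10]
After line 2 (extend unpacks [10, 19]): lst = [7, 10, 10, 19]
After line 3 (append adds [10, 19] as single element): lst = [7, 10, 10, 19, [10, 19]]

[7, 10, 10, 19, [10, 19]]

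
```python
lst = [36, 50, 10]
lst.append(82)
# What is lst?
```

[36, 50, 10, 82]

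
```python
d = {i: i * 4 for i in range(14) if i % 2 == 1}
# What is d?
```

{1: 4, 3: 12, 5: 20, 7: 28, 9: 36, 11: 44, 13: 52}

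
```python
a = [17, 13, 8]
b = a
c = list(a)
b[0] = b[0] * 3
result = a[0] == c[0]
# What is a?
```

After line 1: a = [17, 13, 8]
After line 2 (b = a, alias): a = [17, 13, 8], b = [17, 13, 8]
After line 3 (c = list(a) is a copy, new object): c = [17, 13, 8]
After line 4 (b[0] = 17 * 3 = 51; mutates shared a/b): a = b = [51, 13, 8], c = [17, 13, 8]
After line 5 (a[0] = 51, c[0] = 17; result = False)

[51, 13, 8]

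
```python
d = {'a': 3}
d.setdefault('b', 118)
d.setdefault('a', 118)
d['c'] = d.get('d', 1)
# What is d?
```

After line 1: d = {'a': 3}
After line 2 (setdefault adds 'b'=118): d = {'a': 3, 'b': 118}
After line 3 (setdefault 'a' no-op, already exists): d = {'a': 3, 'b': 118}
After line 4 (get('d', 1) returns default since 'd' not in d): d = {'a': 3, 'b': 118, 'c': 1}

{'a': 3, 'b': 118, 'c': 1}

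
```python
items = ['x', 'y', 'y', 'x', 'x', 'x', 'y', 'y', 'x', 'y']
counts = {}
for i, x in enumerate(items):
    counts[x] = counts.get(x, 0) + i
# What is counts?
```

Initial: counts = {}, items = ['x', 'y', 'y', 'x', 'x', 'x', 'y', 'y', 'x', 'y']
i=0, x='x': counts = {'x': 0}
i=1, x='y': counts = {'x': 0, 'y': 1}
i=2, x='y': counts = {'x': 0, 'y': 3}
i=3, x='x': counts = {'x': 3, 'y': 3}
i=4, x='x': counts = {'x': 7, 'y': 3}
i=5, x='x': counts = {'x': 12, 'y': 3}
i=6, x='y': counts = {'x': 12, 'y': 9}
i=7, x='y': counts = {'x': 12, 'y': 16}
i=8, x='x': counts = {'x': 20, 'y': 16}
i=9, x='y': counts = {'x': 20, 'y': 25}

{'x': 20, 'y': 25}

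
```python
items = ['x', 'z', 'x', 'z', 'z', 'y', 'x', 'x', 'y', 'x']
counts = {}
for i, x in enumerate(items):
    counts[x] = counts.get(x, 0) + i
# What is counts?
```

Initial: counts = {}, items = ['x', 'z', 'x', 'z', 'z', 'y', 'x', 'x', 'y', 'x']
i=0, x='x': counts = {'x': 0}
i=1, x='z': counts = {'x': 0, 'z': 1}
i=2, x='x': counts = {'x': 2, 'z': 1}
i=3, x='z': counts = {'x': 2, 'z': 4}
i=4, x='z': counts = {'x': 2, 'z': 8}
i=5, x='y': counts = {'x': 2, 'z': 8, 'y': 5}
i=6, x='x': counts = {'x': 8, 'z': 8, 'y': 5}
i=7, x='x': counts = {'x': 15, 'z': 8, 'y': 5}
i=8, x='y': counts = {'x': 15, 'z': 8, 'y': 13}
i=9, x='x': counts = {'x': 24, 'z': 8, 'y': 13}

{'x': 24, 'z': 8, 'y': 13}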